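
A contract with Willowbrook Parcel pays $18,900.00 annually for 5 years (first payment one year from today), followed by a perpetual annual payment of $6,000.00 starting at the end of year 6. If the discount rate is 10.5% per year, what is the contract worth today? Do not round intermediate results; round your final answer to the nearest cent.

PV of 5-year annuity: $18,900.00 × [1 − (1+0.105)^−5] / 0.105 = 70740.02042
Perpetuity value at year 5: $6,000.00 / 0.105 = 57142.85714
PV of perpetuity: 57142.85714 / (1+0.105)^5 = 34685.70780
Total PV = 70740.02042 + 34685.70780 = 105425.72823

$105425.73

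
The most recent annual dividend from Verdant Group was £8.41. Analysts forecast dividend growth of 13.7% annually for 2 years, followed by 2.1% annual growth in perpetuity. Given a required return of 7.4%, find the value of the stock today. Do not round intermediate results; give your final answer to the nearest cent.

£199.90

D_1 = 9.56217
D_2 = 10.87219
Terminal value at year 2: TV = D_2×(1+g_2)/(r−g_2) = 11.10050/0.053 = 209.44346
P_0 = D_1/(1+r)^1 + D_2/(1+r)^2 + TV/(1+r)^2
    = 8.90332 + 9.42559 + 181.57591 = 199.90482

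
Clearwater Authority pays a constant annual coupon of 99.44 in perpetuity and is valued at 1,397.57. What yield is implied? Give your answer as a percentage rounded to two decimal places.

7.12%

P = C/r ⇒ r = C/P = 99.44/1,397.57 = 0.071152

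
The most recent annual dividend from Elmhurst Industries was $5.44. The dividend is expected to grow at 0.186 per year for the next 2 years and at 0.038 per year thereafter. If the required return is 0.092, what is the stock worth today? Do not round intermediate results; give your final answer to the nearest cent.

D_1 = 6.45184
D_2 = 7.65188
Terminal value at year 2: TV = D_2×(1+g_2)/(r−g_2) = 7.94265/0.054 = 147.08618
P_0 = D_1/(1+r)^1 + D_2/(1+r)^2 + TV/(1+r)^2
    = 5.90828 + 6.41687 + 123.34643 = 135.67158

$135.67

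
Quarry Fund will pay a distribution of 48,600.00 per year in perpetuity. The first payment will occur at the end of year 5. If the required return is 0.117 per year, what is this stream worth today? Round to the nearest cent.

Value at end of year 4: C / r = 48,600.00 / 0.117 = 415,384.6154
Discount to today: PV = 415,384.6154 / (1 + 0.117)^4 = 415,384.6154 / 1.556728 = 266,831.88

266831.88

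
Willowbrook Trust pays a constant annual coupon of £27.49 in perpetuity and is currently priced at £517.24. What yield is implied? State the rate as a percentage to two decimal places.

5.31%

P = C/r ⇒ r = C/P = £27.49/£517.24 = 0.053147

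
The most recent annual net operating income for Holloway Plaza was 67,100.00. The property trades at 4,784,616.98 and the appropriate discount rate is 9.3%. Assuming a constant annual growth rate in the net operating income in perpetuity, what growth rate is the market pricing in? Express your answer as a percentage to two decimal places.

P = D₀(1+g)/(r−g) ⇒ P(r−g) = D₀(1+g) ⇒ g(P+D₀) = P·r − D₀
g = (P·r − D₀)/(P + D₀) = (4,784,616.98×0.093 − 67,100.00) / (4,784,616.98 + 67,100.00) = 0.077884

7.79%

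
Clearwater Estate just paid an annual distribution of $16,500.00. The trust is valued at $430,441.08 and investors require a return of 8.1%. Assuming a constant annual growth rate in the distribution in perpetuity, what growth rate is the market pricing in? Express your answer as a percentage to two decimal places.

4.11%

P = D₀(1+g)/(r−g) ⇒ P(r−g) = D₀(1+g) ⇒ g(P+D₀) = P·r − D₀
g = (P·r − D₀)/(P + D₀) = ($430,441.08×0.081 − $16,500.00) / ($430,441.08 + $16,500.00) = 0.041092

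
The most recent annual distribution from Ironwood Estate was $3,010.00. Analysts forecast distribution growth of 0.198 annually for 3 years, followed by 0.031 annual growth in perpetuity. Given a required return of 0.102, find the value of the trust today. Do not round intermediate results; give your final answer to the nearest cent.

D_1 = 3605.98000
D_2 = 4319.96404
D_3 = 5175.31692
Terminal value at year 3: TV = D_3×(1+g_2)/(r−g_2) = 5335.75174/0.071 = 75151.43302
P_0 = D_1/(1+r)^1 + D_2/(1+r)^2 + D_3/(1+r)^3 + TV/(1+r)^3
    = 3272.21416 + 3557.27092 + 3867.16022 + 56155.52383 = 66852.16913

$66852.17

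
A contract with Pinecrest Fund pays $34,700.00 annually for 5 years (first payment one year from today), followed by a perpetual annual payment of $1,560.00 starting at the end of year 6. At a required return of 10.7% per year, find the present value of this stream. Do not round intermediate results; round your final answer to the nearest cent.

$137991.44

PV of 5-year annuity: $34,700.00 × [1 − (1+0.107)^−5] / 0.107 = 129221.38062
Perpetuity value at year 5: $1,560.00 / 0.107 = 14579.43925
PV of perpetuity: 14579.43925 / (1+0.107)^5 = 8770.06306
Total PV = 129221.38062 + 8770.06306 = 137991.44368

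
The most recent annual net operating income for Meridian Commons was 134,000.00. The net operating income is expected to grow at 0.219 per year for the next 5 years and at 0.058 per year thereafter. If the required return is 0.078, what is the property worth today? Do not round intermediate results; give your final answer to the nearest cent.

D_1 = 163346.00000
D_2 = 199118.77400
D_3 = 242725.78551
D_4 = 295882.73253
D_5 = 360681.05096
Terminal value at year 5: TV = D_5×(1+g_2)/(r−g_2) = 381600.55191/0.02 = 19080027.59559
P_0 = D_1/(1+r)^1 + D_2/(1+r)^2 + D_3/(1+r)^3 + D_4/(1+r)^4 + D_5/(1+r)^5 + TV/(1+r)^5
    = 151526.90167 + 171346.28306 + 193757.99540 + 219101.10983 + 247759.04720 + 13106453.59704 = 14089944.93420

14089944.93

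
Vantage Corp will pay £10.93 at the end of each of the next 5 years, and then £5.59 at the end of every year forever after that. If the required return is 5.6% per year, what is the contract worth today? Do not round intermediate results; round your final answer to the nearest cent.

PV of 5-year annuity: £10.93 × [1 − (1+0.056)^−5] / 0.056 = 46.54650
Perpetuity value at year 5: £5.59 / 0.056 = 99.82143
PV of perpetuity: 99.82143 / (1+0.056)^5 = 76.01586
Total PV = 46.54650 + 76.01586 = 122.56235

£122.56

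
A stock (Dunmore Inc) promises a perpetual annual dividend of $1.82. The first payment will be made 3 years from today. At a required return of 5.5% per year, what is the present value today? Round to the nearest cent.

$29.73

Value at end of year 2: C / r = $1.82 / 0.055 = $33.0909
Discount to today: PV = $33.0909 / (1 + 0.055)^2 = $33.0909 / 1.113025 = $29.73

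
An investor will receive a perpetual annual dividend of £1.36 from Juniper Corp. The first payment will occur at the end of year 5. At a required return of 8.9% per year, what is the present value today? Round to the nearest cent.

£10.87

Value at end of year 4: C / r = £1.36 / 0.089 = £15.2809
Discount to today: PV = £15.2809 / (1 + 0.089)^4 = £15.2809 / 1.406409 = £10.87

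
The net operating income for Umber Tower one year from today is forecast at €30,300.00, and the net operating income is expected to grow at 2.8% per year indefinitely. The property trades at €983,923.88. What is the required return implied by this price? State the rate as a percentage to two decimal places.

5.88%

P = D₁/(r − g) ⇒ r = D₁/P + g = €30,300.0000/€983,923.88 + 0.028 = 0.030795 + 0.028 = 0.058795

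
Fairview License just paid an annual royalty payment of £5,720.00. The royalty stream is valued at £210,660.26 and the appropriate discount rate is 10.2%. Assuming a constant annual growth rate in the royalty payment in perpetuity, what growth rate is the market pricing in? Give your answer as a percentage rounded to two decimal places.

P = D₀(1+g)/(r−g) ⇒ P(r−g) = D₀(1+g) ⇒ g(P+D₀) = P·r − D₀
g = (P·r − D₀)/(P + D₀) = (£210,660.26×0.102 − £5,720.00) / (£210,660.26 + £5,720.00) = 0.072869

7.29%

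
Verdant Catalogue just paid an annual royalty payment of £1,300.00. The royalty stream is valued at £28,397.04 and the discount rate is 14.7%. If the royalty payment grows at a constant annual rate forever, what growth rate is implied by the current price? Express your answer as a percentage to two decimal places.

9.68%

P = D₀(1+g)/(r−g) ⇒ P(r−g) = D₀(1+g) ⇒ g(P+D₀) = P·r − D₀
g = (P·r − D₀)/(P + D₀) = (£28,397.04×0.147 − £1,300.00) / (£28,397.04 + £1,300.00) = 0.096790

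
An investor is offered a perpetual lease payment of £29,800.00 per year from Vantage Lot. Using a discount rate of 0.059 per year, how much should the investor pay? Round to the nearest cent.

Level perpetuity: PV = C / r = £29,800.00 / 0.059 = £505,084.75

£505084.75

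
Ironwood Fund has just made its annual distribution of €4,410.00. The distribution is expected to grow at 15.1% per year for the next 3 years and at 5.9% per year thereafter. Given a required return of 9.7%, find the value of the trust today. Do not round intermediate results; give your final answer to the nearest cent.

D_1 = 5075.91000
D_2 = 5842.37241
D_3 = 6724.57064
Terminal value at year 3: TV = D_3×(1+g_2)/(r−g_2) = 7121.32031/0.038 = 187403.16610
P_0 = D_1/(1+r)^1 + D_2/(1+r)^2 + D_3/(1+r)^3 + TV/(1+r)^3
    = 4627.08295 + 4854.85185 + 5093.83271 + 141957.07465 = 156532.84216

€156532.84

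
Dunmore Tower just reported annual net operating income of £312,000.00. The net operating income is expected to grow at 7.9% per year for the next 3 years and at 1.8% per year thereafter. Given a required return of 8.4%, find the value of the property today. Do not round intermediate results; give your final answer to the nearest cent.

£5673470.41

D_1 = 336648.00000
D_2 = 363243.19200
D_3 = 391939.40417
Terminal value at year 3: TV = D_3×(1+g_2)/(r−g_2) = 398994.31344/0.066 = 6045368.38550
P_0 = D_1/(1+r)^1 + D_2/(1+r)^2 + D_3/(1+r)^3 + TV/(1+r)^3
    = 310560.88561 + 309128.40920 + 307702.54015 + 4746078.57388 = 5673470.40884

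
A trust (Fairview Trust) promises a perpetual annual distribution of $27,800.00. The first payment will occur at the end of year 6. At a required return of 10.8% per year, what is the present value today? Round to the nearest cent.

$154142.44

Value at end of year 5: C / r = $27,800.00 / 0.108 = $257,407.4074
Discount to today: PV = $257,407.4074 / (1 + 0.108)^5 = $257,407.4074 / 1.669932 = $154,142.44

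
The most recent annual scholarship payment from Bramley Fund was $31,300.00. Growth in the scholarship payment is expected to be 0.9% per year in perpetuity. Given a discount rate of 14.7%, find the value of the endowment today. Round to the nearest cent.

$228852.90

D₁ = D₀ × (1 + g) = $31,300.00 × 1.009 = $31,581.7000
Growing perpetuity: P = D₁ / (r − g) = $31,581.7000 / (0.147 − 0.009) = $228,852.90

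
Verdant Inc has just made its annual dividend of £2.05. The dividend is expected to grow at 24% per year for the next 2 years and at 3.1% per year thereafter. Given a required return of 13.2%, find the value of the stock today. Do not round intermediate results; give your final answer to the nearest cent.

£29.82

D_1 = 2.54200
D_2 = 3.15208
Terminal value at year 2: TV = D_2×(1+g_2)/(r−g_2) = 3.24979/0.101 = 32.17618
P_0 = D_1/(1+r)^1 + D_2/(1+r)^2 + TV/(1+r)^2
    = 2.24558 + 2.45983 + 25.10971 = 29.81512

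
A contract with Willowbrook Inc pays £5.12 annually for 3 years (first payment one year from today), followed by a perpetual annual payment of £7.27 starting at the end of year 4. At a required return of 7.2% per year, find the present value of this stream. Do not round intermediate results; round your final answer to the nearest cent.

£95.35

PV of 3-year annuity: £5.12 × [1 − (1+0.072)^−3] / 0.072 = 13.38755
Perpetuity value at year 3: £7.27 / 0.072 = 100.97222
PV of perpetuity: 100.97222 / (1+0.072)^3 = 81.96295
Total PV = 13.38755 + 81.96295 = 95.35050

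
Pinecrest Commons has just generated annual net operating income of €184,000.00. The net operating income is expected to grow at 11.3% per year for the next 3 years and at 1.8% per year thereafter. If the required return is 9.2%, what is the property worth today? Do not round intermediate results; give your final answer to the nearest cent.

€3253607.11

D_1 = 204792.00000
D_2 = 227933.49600
D_3 = 253689.98105
Terminal value at year 3: TV = D_3×(1+g_2)/(r−g_2) = 258256.40071/0.074 = 3489951.36090
P_0 = D_1/(1+r)^1 + D_2/(1+r)^2 + D_3/(1+r)^3 + TV/(1+r)^3
    = 187538.46154 + 191144.97041 + 194820.83523 + 2680102.84141 = 3253607.10859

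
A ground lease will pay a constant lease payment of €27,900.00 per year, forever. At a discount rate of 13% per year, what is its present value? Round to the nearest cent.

€214615.38

Level perpetuity: PV = C / r = €27,900.00 / 0.13 = €214,615.38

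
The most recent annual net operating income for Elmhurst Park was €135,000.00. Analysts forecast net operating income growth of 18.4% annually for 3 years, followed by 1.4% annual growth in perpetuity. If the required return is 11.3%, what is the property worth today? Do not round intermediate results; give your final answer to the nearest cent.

D_1 = 159840.00000
D_2 = 189250.56000
D_3 = 224072.66304
Terminal value at year 3: TV = D_3×(1+g_2)/(r−g_2) = 227209.68032/0.099 = 2295047.27599
P_0 = D_1/(1+r)^1 + D_2/(1+r)^2 + D_3/(1+r)^3 + TV/(1+r)^3
    = 143611.85984 + 152773.08360 + 162518.71607 + 1664585.63731 = 2123489.29682

€2123489.30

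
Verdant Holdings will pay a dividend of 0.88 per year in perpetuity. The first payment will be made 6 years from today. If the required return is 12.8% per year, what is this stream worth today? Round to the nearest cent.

Value at end of year 5: C / r = 0.88 / 0.128 = 6.8750
Discount to today: PV = 6.8750 / (1 + 0.128)^5 = 6.8750 / 1.826188 = 3.76

3.76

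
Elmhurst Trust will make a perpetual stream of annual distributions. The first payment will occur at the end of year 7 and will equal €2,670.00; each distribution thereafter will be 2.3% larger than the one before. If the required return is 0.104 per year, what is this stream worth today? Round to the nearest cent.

€18205.89

Value at end of year 6: C₁ / (r − g) = €2,670.00 / (0.104 − 0.023) = €32,962.9630
Discount to today: PV = €32,962.9630 / (1 + 0.104)^6 = €32,962.9630 / 1.810566 = €18,205.89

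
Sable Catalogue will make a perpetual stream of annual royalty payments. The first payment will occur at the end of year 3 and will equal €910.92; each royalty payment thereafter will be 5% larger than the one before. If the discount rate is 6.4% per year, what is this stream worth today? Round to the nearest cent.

Value at end of year 2: C₁ / (r − g) = €910.92 / (0.064 − 0.05) = €65,065.7143
Discount to today: PV = €65,065.7143 / (1 + 0.064)^2 = €65,065.7143 / 1.132096 = €57,473.67

€57473.67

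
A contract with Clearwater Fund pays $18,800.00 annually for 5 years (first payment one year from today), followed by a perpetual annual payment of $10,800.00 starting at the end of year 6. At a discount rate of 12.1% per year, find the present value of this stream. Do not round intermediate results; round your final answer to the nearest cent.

$118023.11

PV of 5-year annuity: $18,800.00 × [1 − (1+0.121)^−5] / 0.121 = 67602.24083
Perpetuity value at year 5: $10,800.00 / 0.121 = 89256.19835
PV of perpetuity: 89256.19835 / (1+0.121)^5 = 50420.86851
Total PV = 67602.24083 + 50420.86851 = 118023.10934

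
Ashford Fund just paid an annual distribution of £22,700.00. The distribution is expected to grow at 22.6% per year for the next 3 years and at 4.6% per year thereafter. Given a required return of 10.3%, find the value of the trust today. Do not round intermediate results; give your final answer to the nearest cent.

D_1 = 27830.20000
D_2 = 34119.82520
D_3 = 41830.90570
Terminal value at year 3: TV = D_3×(1+g_2)/(r−g_2) = 43755.12736/0.057 = 767633.81328
P_0 = D_1/(1+r)^1 + D_2/(1+r)^2 + D_3/(1+r)^3 + TV/(1+r)^3
    = 25231.36899 + 28045.02120 + 31172.43517 + 572041.52964 = 656490.35501

£656490.36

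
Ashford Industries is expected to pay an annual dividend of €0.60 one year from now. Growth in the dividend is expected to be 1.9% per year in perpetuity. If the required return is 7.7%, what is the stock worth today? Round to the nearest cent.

Growing perpetuity: P = D₁ / (r − g) = €0.6000 / (0.077 − 0.019) = €10.34

€10.34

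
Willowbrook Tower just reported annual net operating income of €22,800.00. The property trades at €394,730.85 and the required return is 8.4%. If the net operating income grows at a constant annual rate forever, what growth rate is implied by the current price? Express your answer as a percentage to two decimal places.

P = D₀(1+g)/(r−g) ⇒ P(r−g) = D₀(1+g) ⇒ g(P+D₀) = P·r − D₀
g = (P·r − D₀)/(P + D₀) = (€394,730.85×0.084 − €22,800.00) / (€394,730.85 + €22,800.00) = 0.024806

2.48%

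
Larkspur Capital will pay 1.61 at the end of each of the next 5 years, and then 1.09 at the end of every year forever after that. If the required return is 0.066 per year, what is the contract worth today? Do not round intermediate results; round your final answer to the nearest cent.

PV of 5-year annuity: 1.61 × [1 − (1+0.066)^−5] / 0.066 = 6.67263
Perpetuity value at year 5: 1.09 / 0.066 = 16.51515
PV of perpetuity: 16.51515 / (1+0.066)^5 = 11.99766
Total PV = 6.67263 + 11.99766 = 18.67029

18.67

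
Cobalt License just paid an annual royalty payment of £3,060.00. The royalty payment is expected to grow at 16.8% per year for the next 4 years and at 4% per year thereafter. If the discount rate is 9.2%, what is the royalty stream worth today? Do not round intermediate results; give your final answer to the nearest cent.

D_1 = 3574.08000
D_2 = 4174.52544
D_3 = 4875.84571
D_4 = 5694.98779
Terminal value at year 4: TV = D_4×(1+g_2)/(r−g_2) = 5922.78731/0.052 = 113899.75588
P_0 = D_1/(1+r)^1 + D_2/(1+r)^2 + D_3/(1+r)^3 + D_4/(1+r)^4 + TV/(1+r)^4
    = 3272.96703 + 3500.75595 + 3744.39830 + 4004.99745 + 80099.94904 = 94623.06777

£94623.07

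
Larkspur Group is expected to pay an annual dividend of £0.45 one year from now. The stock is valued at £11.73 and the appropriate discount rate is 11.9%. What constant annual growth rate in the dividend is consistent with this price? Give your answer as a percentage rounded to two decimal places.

8.06%

P = D₁/(r−g) ⇒ g = r − D₁/P = 0.119 − £0.45/£11.73 = 0.080637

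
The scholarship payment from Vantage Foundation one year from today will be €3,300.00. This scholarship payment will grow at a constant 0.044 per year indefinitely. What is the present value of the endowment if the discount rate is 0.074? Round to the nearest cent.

€110000.00

Growing perpetuity: P = D₁ / (r − g) = €3,300.0000 / (0.074 − 0.044) = €110,000.00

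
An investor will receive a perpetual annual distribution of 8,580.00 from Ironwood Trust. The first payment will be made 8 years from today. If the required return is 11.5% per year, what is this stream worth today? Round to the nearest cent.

34822.94

Value at end of year 7: C / r = 8,580.00 / 0.115 = 74,608.6957
Discount to today: PV = 74,608.6957 / (1 + 0.115)^7 = 74,608.6957 / 2.142516 = 34,822.94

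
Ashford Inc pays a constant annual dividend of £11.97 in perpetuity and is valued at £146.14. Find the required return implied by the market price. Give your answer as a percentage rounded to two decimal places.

8.19%

P = C/r ⇒ r = C/P = £11.97/£146.14 = 0.081908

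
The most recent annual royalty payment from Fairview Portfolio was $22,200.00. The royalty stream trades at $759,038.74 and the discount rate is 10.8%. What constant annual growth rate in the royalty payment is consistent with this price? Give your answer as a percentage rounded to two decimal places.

P = D₀(1+g)/(r−g) ⇒ P(r−g) = D₀(1+g) ⇒ g(P+D₀) = P·r − D₀
g = (P·r − D₀)/(P + D₀) = ($759,038.74×0.108 − $22,200.00) / ($759,038.74 + $22,200.00) = 0.076515

7.65%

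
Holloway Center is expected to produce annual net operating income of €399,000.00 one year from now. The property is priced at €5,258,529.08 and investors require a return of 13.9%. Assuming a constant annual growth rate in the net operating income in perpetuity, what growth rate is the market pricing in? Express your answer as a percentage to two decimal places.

6.31%

P = D₁/(r−g) ⇒ g = r − D₁/P = 0.139 − €399,000.00/€5,258,529.08 = 0.063123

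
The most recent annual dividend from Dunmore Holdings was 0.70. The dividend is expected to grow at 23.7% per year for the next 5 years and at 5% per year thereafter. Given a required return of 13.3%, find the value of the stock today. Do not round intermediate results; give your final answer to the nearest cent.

D_1 = 0.86590
D_2 = 1.07112
D_3 = 1.32497
D_4 = 1.63899
D_5 = 2.02743
Terminal value at year 5: TV = D_5×(1+g_2)/(r−g_2) = 2.12880/0.083 = 25.64825
P_0 = D_1/(1+r)^1 + D_2/(1+r)^2 + D_3/(1+r)^3 + D_4/(1+r)^4 + D_5/(1+r)^5 + TV/(1+r)^5
    = 0.76425 + 0.83441 + 0.91100 + 0.99462 + 1.08592 + 13.73752 = 18.32771

18.33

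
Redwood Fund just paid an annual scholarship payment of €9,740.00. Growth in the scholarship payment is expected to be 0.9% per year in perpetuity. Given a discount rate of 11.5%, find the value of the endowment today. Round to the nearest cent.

€92713.77

D₁ = D₀ × (1 + g) = €9,740.00 × 1.009 = €9,827.6600
Growing perpetuity: P = D₁ / (r − g) = €9,827.6600 / (0.115 − 0.009) = €92,713.77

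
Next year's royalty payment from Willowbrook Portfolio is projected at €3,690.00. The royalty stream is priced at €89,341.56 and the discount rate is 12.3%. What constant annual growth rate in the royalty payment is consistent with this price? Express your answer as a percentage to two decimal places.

8.17%

P = D₁/(r−g) ⇒ g = r − D₁/P = 0.123 − €3,690.00/€89,341.56 = 0.081698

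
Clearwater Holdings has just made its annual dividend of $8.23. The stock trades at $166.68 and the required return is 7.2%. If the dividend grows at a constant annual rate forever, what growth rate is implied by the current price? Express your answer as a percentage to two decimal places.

P = D₀(1+g)/(r−g) ⇒ P(r−g) = D₀(1+g) ⇒ g(P+D₀) = P·r − D₀
g = (P·r − D₀)/(P + D₀) = ($166.68×0.072 − $8.23) / ($166.68 + $8.23) = 0.021559

2.16%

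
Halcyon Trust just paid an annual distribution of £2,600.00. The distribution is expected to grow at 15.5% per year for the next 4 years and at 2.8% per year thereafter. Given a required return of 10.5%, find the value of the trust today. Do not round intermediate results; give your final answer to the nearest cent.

D_1 = 3003.00000
D_2 = 3468.46500
D_3 = 4006.07708
D_4 = 4627.01902
Terminal value at year 4: TV = D_4×(1+g_2)/(r−g_2) = 4756.57555/0.077 = 61773.70850
P_0 = D_1/(1+r)^1 + D_2/(1+r)^2 + D_3/(1+r)^3 + D_4/(1+r)^4 + TV/(1+r)^4
    = 2717.64706 + 2840.61751 + 2969.15224 + 3103.50302 + 41433.78062 = 53064.70046

£53064.70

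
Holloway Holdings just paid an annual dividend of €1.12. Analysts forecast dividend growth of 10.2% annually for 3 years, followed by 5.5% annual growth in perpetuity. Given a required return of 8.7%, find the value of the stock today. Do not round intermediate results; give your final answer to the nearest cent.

€41.93

D_1 = 1.23424
D_2 = 1.36013
D_3 = 1.49887
Terminal value at year 3: TV = D_3×(1+g_2)/(r−g_2) = 1.58130/0.032 = 49.41574
P_0 = D_1/(1+r)^1 + D_2/(1+r)^2 + D_3/(1+r)^3 + TV/(1+r)^3
    = 1.13546 + 1.15112 + 1.16701 + 38.47483 = 41.92841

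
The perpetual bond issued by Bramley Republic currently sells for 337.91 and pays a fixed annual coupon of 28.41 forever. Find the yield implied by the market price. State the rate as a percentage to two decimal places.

8.41%

P = C/r ⇒ r = C/P = 28.41/337.91 = 0.084076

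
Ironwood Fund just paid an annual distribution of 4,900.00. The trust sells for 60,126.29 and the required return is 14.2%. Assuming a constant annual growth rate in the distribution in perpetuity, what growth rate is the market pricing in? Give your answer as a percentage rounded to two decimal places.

5.59%

P = D₀(1+g)/(r−g) ⇒ P(r−g) = D₀(1+g) ⇒ g(P+D₀) = P·r − D₀
g = (P·r − D₀)/(P + D₀) = (60,126.29×0.142 − 4,900.00) / (60,126.29 + 4,900.00) = 0.055946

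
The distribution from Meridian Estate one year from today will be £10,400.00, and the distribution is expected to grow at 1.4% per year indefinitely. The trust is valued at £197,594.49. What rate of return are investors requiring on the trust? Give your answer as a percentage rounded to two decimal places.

6.66%

P = D₁/(r − g) ⇒ r = D₁/P + g = £10,400.0000/£197,594.49 + 0.014 = 0.052633 + 0.014 = 0.066633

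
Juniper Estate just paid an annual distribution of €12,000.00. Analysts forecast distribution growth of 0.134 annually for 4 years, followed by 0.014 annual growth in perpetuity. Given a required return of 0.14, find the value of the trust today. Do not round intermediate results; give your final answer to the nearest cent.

€141926.08

D_1 = 13608.00000
D_2 = 15431.47200
D_3 = 17499.28925
D_4 = 19844.19401
Terminal value at year 4: TV = D_4×(1+g_2)/(r−g_2) = 20122.01272/0.126 = 159698.51368
P_0 = D_1/(1+r)^1 + D_2/(1+r)^2 + D_3/(1+r)^3 + D_4/(1+r)^4 + TV/(1+r)^4
    = 11936.84211 + 11874.01662 + 11811.52180 + 11749.35589 + 94554.34027 = 141926.07669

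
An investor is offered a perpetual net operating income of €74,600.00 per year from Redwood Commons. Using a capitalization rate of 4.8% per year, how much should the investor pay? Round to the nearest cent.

Level perpetuity: PV = C / r = €74,600.00 / 0.048 = €1,554,166.67

€1554166.67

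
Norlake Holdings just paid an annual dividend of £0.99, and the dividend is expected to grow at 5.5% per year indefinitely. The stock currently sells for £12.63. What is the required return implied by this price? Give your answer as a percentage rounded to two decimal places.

D₁ = £0.99 × 1.055 = £1.0445
P = D₁/(r − g) ⇒ r = D₁/P + g = £1.0445/£12.63 + 0.055 = 0.082696 + 0.055 = 0.137696

13.77%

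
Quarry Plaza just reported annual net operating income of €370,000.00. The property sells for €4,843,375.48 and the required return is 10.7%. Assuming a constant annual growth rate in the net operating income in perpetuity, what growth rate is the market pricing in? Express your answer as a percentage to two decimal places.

P = D₀(1+g)/(r−g) ⇒ P(r−g) = D₀(1+g) ⇒ g(P+D₀) = P·r − D₀
g = (P·r − D₀)/(P + D₀) = (€4,843,375.48×0.107 − €370,000.00) / (€4,843,375.48 + €370,000.00) = 0.028435

2.84%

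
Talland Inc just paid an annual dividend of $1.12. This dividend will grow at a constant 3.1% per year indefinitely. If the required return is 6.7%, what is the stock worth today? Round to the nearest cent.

$32.08

D₁ = D₀ × (1 + g) = $1.12 × 1.031 = $1.1547
Growing perpetuity: P = D₁ / (r − g) = $1.1547 / (0.067 − 0.031) = $32.08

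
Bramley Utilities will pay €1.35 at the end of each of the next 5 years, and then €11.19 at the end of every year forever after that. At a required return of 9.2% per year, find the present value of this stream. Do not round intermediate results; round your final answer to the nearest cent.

€83.55

PV of 5-year annuity: €1.35 × [1 − (1+0.092)^−5] / 0.092 = 5.22389
Perpetuity value at year 5: €11.19 / 0.092 = 121.63043
PV of perpetuity: 121.63043 / (1+0.092)^5 = 78.33017
Total PV = 5.22389 + 78.33017 = 83.55406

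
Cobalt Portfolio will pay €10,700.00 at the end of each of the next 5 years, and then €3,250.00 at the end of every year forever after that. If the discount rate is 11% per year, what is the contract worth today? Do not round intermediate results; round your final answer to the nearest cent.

€57079.89

PV of 5-year annuity: €10,700.00 × [1 − (1+0.11)^−5] / 0.11 = 39546.09809
Perpetuity value at year 5: €3,250.00 / 0.11 = 29545.45455
PV of perpetuity: 29545.45455 / (1+0.11)^5 = 17533.78924
Total PV = 39546.09809 + 17533.78924 = 57079.88733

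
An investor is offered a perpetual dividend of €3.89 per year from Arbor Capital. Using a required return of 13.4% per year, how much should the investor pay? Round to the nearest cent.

€29.03

Level perpetuity: PV = C / r = €3.89 / 0.134 = €29.03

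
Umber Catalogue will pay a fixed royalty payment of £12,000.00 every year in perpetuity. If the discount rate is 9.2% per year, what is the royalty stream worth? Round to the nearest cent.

Level perpetuity: PV = C / r = £12,000.00 / 0.092 = £130,434.78

£130434.78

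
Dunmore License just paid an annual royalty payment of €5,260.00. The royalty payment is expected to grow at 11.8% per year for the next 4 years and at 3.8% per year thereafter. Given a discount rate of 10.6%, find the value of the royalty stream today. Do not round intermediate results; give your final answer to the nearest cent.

D_1 = 5880.68000
D_2 = 6574.60024
D_3 = 7350.40307
D_4 = 8217.75063
Terminal value at year 4: TV = D_4×(1+g_2)/(r−g_2) = 8530.02515/0.068 = 125441.54639
P_0 = D_1/(1+r)^1 + D_2/(1+r)^2 + D_3/(1+r)^3 + D_4/(1+r)^4 + TV/(1+r)^4
    = 5317.07052 + 5374.76026 + 5433.07592 + 5492.02430 + 83834.13570 = 105451.06671

€105451.07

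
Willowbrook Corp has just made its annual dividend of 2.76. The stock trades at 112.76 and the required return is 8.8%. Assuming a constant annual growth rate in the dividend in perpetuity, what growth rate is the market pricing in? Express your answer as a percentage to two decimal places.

6.20%

P = D₀(1+g)/(r−g) ⇒ P(r−g) = D₀(1+g) ⇒ g(P+D₀) = P·r − D₀
g = (P·r − D₀)/(P + D₀) = (112.76×0.088 − 2.76) / (112.76 + 2.76) = 0.062006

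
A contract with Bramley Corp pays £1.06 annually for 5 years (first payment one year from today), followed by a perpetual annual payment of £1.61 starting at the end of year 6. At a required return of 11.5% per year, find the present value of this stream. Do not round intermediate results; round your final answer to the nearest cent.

£11.99

PV of 5-year annuity: £1.06 × [1 − (1+0.115)^−5] / 0.115 = 3.86887
Perpetuity value at year 5: £1.61 / 0.115 = 14.00000
PV of perpetuity: 14.00000 / (1+0.115)^5 = 8.12370
Total PV = 3.86887 + 8.12370 = 11.99257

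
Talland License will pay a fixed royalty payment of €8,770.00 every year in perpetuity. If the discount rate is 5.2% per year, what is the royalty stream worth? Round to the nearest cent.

€168653.85

Level perpetuity: PV = C / r = €8,770.00 / 0.052 = €168,653.85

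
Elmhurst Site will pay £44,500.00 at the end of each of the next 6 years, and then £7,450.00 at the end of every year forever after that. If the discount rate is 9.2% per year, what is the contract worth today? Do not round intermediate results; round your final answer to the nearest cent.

PV of 6-year annuity: £44,500.00 × [1 − (1+0.092)^−6] / 0.092 = 198438.62398
Perpetuity value at year 6: £7,450.00 / 0.092 = 80978.26087
PV of perpetuity: 80978.26087 / (1+0.092)^6 = 47756.51371
Total PV = 198438.62398 + 47756.51371 = 246195.13769

£246195.14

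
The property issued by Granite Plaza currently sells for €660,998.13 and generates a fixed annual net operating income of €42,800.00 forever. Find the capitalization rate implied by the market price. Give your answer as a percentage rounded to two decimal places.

6.48%

P = C/r ⇒ r = C/P = €42,800.00/€660,998.13 = 0.064751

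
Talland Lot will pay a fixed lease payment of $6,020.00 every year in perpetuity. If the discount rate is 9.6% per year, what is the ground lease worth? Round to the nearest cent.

Level perpetuity: PV = C / r = $6,020.00 / 0.096 = $62,708.33

$62708.33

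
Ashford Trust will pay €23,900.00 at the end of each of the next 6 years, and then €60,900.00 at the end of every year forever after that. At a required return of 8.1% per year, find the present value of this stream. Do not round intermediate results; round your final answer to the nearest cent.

PV of 6-year annuity: €23,900.00 × [1 − (1+0.081)^−6] / 0.081 = 110152.44379
Perpetuity value at year 6: €60,900.00 / 0.081 = 751851.85185
PV of perpetuity: 751851.85185 / (1+0.081)^6 = 471170.52017
Total PV = 110152.44379 + 471170.52017 = 581322.96397

€581322.96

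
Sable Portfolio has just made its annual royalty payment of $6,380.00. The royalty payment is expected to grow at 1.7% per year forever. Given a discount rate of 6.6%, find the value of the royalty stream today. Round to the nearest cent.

D₁ = D₀ × (1 + g) = $6,380.00 × 1.017 = $6,488.4600
Growing perpetuity: P = D₁ / (r − g) = $6,488.4600 / (0.066 − 0.017) = $132,417.55

$132417.55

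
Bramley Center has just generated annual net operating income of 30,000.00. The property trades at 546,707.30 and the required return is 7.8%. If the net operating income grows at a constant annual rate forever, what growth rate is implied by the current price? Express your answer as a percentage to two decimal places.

P = D₀(1+g)/(r−g) ⇒ P(r−g) = D₀(1+g) ⇒ g(P+D₀) = P·r − D₀
g = (P·r − D₀)/(P + D₀) = (546,707.30×0.078 − 30,000.00) / (546,707.30 + 30,000.00) = 0.021923

2.19%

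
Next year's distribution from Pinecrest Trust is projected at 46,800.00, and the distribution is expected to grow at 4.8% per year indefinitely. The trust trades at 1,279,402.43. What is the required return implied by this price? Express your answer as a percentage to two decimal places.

8.46%

P = D₁/(r − g) ⇒ r = D₁/P + g = 46,800.0000/1,279,402.43 + 0.048 = 0.036580 + 0.048 = 0.084580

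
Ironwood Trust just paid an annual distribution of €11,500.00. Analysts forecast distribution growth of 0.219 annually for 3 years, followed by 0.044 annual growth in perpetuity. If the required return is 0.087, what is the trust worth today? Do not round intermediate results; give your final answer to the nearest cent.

D_1 = 14018.50000
D_2 = 17088.55150
D_3 = 20830.94428
Terminal value at year 3: TV = D_3×(1+g_2)/(r−g_2) = 21747.50583/0.043 = 505755.94946
P_0 = D_1/(1+r)^1 + D_2/(1+r)^2 + D_3/(1+r)^3 + TV/(1+r)^3
    = 12896.50414 + 14462.59296 + 16218.86000 + 393778.83342 = 437356.79052

€437356.79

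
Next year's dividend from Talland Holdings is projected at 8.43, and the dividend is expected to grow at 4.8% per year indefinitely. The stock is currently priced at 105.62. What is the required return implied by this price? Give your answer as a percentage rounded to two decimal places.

12.78%

P = D₁/(r − g) ⇒ r = D₁/P + g = 8.4300/105.62 + 0.048 = 0.079814 + 0.048 = 0.127814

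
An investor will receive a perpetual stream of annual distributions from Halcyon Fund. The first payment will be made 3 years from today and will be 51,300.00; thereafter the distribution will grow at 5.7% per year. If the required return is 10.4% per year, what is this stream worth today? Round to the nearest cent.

Value at end of year 2: C₁ / (r − g) = 51,300.00 / (0.104 − 0.057) = 1,091,489.3617
Discount to today: PV = 1,091,489.3617 / (1 + 0.104)^2 = 1,091,489.3617 / 1.218816 = 895,532.52

895532.52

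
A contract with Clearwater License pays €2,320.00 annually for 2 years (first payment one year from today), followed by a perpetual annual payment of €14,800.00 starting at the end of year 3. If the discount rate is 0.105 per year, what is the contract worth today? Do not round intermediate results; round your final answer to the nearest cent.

€119437.34

PV of 2-year annuity: €2,320.00 × [1 − (1+0.105)^−2] / 0.105 = 3999.59051
Perpetuity value at year 2: €14,800.00 / 0.105 = 140952.38095
PV of perpetuity: 140952.38095 / (1+0.105)^2 = 115437.75185
Total PV = 3999.59051 + 115437.75185 = 119437.34236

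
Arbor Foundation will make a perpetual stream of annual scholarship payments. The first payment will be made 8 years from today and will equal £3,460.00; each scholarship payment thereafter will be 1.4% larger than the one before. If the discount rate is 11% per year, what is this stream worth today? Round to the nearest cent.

£17359.77

Value at end of year 7: C₁ / (r − g) = £3,460.00 / (0.11 − 0.014) = £36,041.6667
Discount to today: PV = £36,041.6667 / (1 + 0.11)^7 = £36,041.6667 / 2.076160 = £17,359.77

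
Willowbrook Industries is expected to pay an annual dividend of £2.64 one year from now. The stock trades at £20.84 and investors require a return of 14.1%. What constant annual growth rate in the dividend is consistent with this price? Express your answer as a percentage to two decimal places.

P = D₁/(r−g) ⇒ g = r − D₁/P = 0.141 − £2.64/£20.84 = 0.014321

1.43%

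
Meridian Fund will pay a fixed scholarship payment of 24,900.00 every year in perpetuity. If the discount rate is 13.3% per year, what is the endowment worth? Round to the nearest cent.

Level perpetuity: PV = C / r = 24,900.00 / 0.133 = 187,218.05

187218.05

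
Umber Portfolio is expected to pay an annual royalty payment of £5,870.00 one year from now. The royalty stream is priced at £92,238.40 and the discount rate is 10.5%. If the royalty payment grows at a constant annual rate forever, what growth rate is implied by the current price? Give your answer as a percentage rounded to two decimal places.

4.14%

P = D₁/(r−g) ⇒ g = r − D₁/P = 0.105 − £5,870.00/£92,238.40 = 0.041361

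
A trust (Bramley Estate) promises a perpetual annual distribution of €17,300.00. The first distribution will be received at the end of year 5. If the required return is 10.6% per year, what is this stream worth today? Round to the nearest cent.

€109073.62

Value at end of year 4: C / r = €17,300.00 / 0.106 = €163,207.5472
Discount to today: PV = €163,207.5472 / (1 + 0.106)^4 = €163,207.5472 / 1.496306 = €109,073.62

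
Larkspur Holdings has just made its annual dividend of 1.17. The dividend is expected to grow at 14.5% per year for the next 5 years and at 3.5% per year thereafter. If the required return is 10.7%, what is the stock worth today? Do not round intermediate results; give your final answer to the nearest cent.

26.39

D_1 = 1.33965
D_2 = 1.53390
D_3 = 1.75631
D_4 = 2.01098
D_5 = 2.30257
Terminal value at year 5: TV = D_5×(1+g_2)/(r−g_2) = 2.38316/0.072 = 33.09948
P_0 = D_1/(1+r)^1 + D_2/(1+r)^2 + D_3/(1+r)^3 + D_4/(1+r)^4 + D_5/(1+r)^5 + TV/(1+r)^5
    = 1.21016 + 1.25170 + 1.29467 + 1.33911 + 1.38508 + 19.91054 = 26.39127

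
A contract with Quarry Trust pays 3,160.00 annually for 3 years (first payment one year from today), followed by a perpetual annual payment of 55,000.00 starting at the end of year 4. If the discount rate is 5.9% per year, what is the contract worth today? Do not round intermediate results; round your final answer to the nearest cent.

PV of 3-year annuity: 3,160.00 × [1 − (1+0.059)^−3] / 0.059 = 8462.36996
Perpetuity value at year 3: 55,000.00 / 0.059 = 932203.38983
PV of perpetuity: 932203.38983 / (1+0.059)^3 = 784915.30516
Total PV = 8462.36996 + 784915.30516 = 793377.67512

793377.68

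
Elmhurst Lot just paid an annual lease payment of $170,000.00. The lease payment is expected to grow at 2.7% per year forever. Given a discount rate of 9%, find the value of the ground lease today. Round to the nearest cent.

$2771269.84

D₁ = D₀ × (1 + g) = $170,000.00 × 1.027 = $174,590.0000
Growing perpetuity: P = D₁ / (r − g) = $174,590.0000 / (0.09 − 0.027) = $2,771,269.84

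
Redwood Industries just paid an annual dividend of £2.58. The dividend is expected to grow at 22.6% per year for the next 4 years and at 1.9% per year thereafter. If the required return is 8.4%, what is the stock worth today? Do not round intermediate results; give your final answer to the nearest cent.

D_1 = 3.16308
D_2 = 3.87794
D_3 = 4.75435
D_4 = 5.82883
Terminal value at year 4: TV = D_4×(1+g_2)/(r−g_2) = 5.93958/0.065 = 91.37816
P_0 = D_1/(1+r)^1 + D_2/(1+r)^2 + D_3/(1+r)^3 + D_4/(1+r)^4 + TV/(1+r)^4
    = 2.91797 + 3.30021 + 3.73253 + 4.22148 + 66.17977 = 80.35197

£80.35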